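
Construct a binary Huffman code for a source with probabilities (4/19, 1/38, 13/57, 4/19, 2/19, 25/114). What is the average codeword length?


Huffman construction (repeatedly merge the two least-probable nodes; each merge adds 1 bit to every symbol beneath it): 1/38 + 2/19 = 5/38; 5/38 + 4/19 = 13/38; 4/19 + 25/114 = 49/114; 13/57 + 13/38 = 65/114; 49/114 + 65/114 = 1. Resulting codeword lengths (in the order the probabilities were given): (3, 4, 2, 2, 4, 2). L_avg = sum(p_i * l_i) = 4/19*3 + 1/38*4 + 13/57*2 + 4/19*2 + 2/19*4 + 25/114*2 = 47/19 = 2.4737

2.4737 bits


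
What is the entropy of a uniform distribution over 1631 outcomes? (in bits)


H = log2(n) = log2(1631) = 10.6715

10.6715 bits


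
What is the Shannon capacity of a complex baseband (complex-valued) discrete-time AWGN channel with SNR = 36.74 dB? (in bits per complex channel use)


SNR_linear = 10^(36.74/10) = 4720.6304; C = log2(1 + SNR_linear) = log2(1 + 4720.6304) = 12.2051

12.2051 bits/channel use


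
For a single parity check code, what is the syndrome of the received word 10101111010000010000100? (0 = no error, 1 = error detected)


Syndrome = XOR of all bits = 1 XOR 0 XOR 1 XOR 0 XOR 1 XOR 1 XOR 1 XOR 1 XOR 0 XOR 1 XOR 0 XOR 0 XOR 0 XOR 0 XOR 0 XOR 1 XOR 0 XOR 0 XOR 0 XOR 0 XOR 1 XOR 0 XOR 0 = 1

1


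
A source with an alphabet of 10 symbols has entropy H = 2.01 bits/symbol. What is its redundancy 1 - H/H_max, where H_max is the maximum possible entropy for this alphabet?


H_max = log2(K) = log2(10) = 3.3219 bits/symbol. Redundancy = 1 - H/H_max = 1 - 2.01/3.3219 = 1 - 0.6051 = 0.3949

0.3949


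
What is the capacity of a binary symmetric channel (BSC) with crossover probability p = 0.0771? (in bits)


H(p) = -p*log2(p) - (1-p)*log2(1-p) = -0.0771*log2(0.0771) - 0.9229*log2(0.9229) = 0.285048 + 0.106829 = 0.3919. C = 1 - H(p) = 1 - 0.3919 = 0.6081

0.6081 bits


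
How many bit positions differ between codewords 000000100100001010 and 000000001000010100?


Count differing positions: . . . . . . ^ . ^ ^ . . . ^ ^ ^ ^ . = 7 differences

7


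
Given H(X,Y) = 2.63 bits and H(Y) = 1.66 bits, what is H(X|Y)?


H(X|Y) = H(X,Y) - H(Y) = 2.63 - 1.66 = 0.97

0.97 bits


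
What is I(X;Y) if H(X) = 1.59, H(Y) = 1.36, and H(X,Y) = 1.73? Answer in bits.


I(X;Y) = H(X) + H(Y) - H(X,Y) = 1.59 + 1.36 - 1.73 = 1.22

1.22 bits


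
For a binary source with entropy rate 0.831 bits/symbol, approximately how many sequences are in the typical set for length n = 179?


log2|A_typical| = nH = 179 * 0.831 = 148.749, so |A_typical| ~ 2^148.749 = 5.997e+44

5.997e+44


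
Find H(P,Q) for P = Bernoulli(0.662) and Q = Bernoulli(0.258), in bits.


H(P,Q) = -p*log2(q) - (1-p)*log2(1-q). -0.662*log2(0.258) = 1.293917; -0.338*log2(0.742) = 0.145512. H(P,Q) = 1.293917 + 0.145512 = 1.4394

1.4394 bits


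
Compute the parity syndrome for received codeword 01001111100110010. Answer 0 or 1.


Syndrome = XOR of all bits = 0 XOR 1 XOR 0 XOR 0 XOR 1 XOR 1 XOR 1 XOR 1 XOR 1 XOR 0 XOR 0 XOR 1 XOR 1 XOR 0 XOR 0 XOR 1 XOR 0 = 1

1


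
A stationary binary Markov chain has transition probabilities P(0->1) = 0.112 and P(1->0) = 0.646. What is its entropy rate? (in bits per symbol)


Stationary distribution: pi_0 = p10/(p01+p10) = 0.8522, pi_1 = 0.1478. Entropy rate H' = pi_0*H(p01) + pi_1*H(p10) = 0.8522*0.5059 + 0.1478*0.9376 = 0.5697

0.5697 bits/symbol


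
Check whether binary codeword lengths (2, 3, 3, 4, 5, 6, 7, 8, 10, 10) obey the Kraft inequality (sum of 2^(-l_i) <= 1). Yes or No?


Kraft sum = sum(2^(-l_i)) = 0.623, need <= 1. Result: satisfied (a binary prefix-free code with these lengths exists)

Yes


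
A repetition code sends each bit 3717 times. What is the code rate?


Rate = k/n = 1/3717

1/3717


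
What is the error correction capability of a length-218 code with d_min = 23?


Correction capability = floor((d-1)/2) = floor((23-1)/2) = 11

11 errors


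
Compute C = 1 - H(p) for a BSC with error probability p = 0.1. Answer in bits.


H(p) = -p*log2(p) - (1-p)*log2(1-p) = -0.1*log2(0.1) - 0.9*log2(0.9) = 0.332193 + 0.136803 = 0.469. C = 1 - H(p) = 1 - 0.469 = 0.531

0.531 bits


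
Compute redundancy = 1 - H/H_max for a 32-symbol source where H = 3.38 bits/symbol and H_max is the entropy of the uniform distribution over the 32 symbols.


H_max = log2(K) = log2(32) = 5.0 bits/symbol. Redundancy = 1 - H/H_max = 1 - 3.38/5.0 = 1 - 0.676 = 0.324

0.324


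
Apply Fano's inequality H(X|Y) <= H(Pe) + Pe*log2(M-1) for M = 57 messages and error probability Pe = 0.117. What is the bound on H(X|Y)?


H(Pe) = -Pe*log2(Pe) - (1-Pe)*log2(1-Pe) = -0.117*log2(0.117) - 0.883*log2(0.883) = 0.362164 + 0.158511 = 0.5207. Pe*log2(M-1) = 0.117*log2(56) = 0.679461. Bound = H(Pe) + Pe*log2(M-1) = 0.362164 + 0.158511 + 0.679461 = 1.2001

1.2001 bits


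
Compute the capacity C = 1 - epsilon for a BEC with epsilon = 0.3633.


C = 1 - epsilon = 1 - 0.3633 = 0.6367

0.6367 bits


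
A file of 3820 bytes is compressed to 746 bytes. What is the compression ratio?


Ratio = original / compressed = 3820 / 746 = 5.1206

5.1206


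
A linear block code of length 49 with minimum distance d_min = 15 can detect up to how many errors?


Detection capability = d_min - 1 = 15 - 1 = 14

14 errors


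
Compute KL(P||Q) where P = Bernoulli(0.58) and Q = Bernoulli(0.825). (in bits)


KL = p*log2(p/q) + (1-p)*log2((1-p)/(1-q)) = 0.58*log2(0.58/0.825) + 0.42*log2(0.42/0.175) = 0.2356

0.2356 bits


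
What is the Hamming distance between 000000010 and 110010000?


Count differing positions: ^ ^ . . ^ . . ^ . = 4 differences

4


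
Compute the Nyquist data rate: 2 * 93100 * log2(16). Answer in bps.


Rate = 2 * B * log2(M) = 2 * 93100 * 4.0 = 744800.0

744800.0 bps


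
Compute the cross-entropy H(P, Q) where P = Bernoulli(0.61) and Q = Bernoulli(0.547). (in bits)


H(P,Q) = -p*log2(q) - (1-p)*log2(1-q). -0.61*log2(0.547) = 0.530936; -0.39*log2(0.453) = 0.445543. H(P,Q) = 0.530936 + 0.445543 = 0.9765

0.9765 bits


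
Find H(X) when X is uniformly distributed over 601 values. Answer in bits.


H = log2(n) = log2(601) = 9.2312

9.2312 bits


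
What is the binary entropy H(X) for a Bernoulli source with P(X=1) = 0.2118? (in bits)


H = -p*log2(p) - (1-p)*log2(1-p). -0.2118*log2(0.2118) = 0.474268; -0.7882*log2(0.7882) = 0.270641. H = 0.474268 + 0.270641 = 0.7449

0.7449 bits


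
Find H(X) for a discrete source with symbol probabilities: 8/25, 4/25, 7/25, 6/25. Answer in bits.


H = -sum(p_i * log2(p_i)). Terms: -(8/25)*log2(8/25) = 0.526034; -(4/25)*log2(4/25) = 0.423017; -(7/25)*log2(7/25) = 0.514220; -(6/25)*log2(6/25) = 0.494134. H = 0.526034 + 0.423017 + 0.514220 + 0.494134 = 1.9574

1.9574 bits


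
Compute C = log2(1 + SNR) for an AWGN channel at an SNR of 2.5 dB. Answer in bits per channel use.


SNR_linear = 10^(2.5/10) = 1.7783; C = log2(1 + SNR_linear) = log2(1 + 1.7783) = 1.4742

1.4742 bits/channel use


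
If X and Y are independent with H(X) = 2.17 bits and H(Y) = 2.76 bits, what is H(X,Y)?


For independent variables, H(X,Y) = H(X) + H(Y) = 2.17 + 2.76 = 4.93

4.93 bits


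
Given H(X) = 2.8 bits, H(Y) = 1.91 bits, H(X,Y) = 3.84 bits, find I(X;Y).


I(X;Y) = H(X) + H(Y) - H(X,Y) = 2.8 + 1.91 - 3.84 = 0.87

0.87 bits


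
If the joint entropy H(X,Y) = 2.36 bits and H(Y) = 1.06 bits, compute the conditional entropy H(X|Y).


H(X|Y) = H(X,Y) - H(Y) = 2.36 - 1.06 = 1.3

1.3 bits


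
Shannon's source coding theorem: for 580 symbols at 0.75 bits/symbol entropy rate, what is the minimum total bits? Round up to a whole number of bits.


Minimum bits >= n * H = 580 * 0.75 = 435.0, rounded up to a whole number of bits = 435

435 bits


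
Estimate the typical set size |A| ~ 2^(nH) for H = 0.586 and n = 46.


log2|A_typical| = nH = 46 * 0.586 = 26.956, so |A_typical| ~ 2^26.956 = 1.302e+08

1.302e+08


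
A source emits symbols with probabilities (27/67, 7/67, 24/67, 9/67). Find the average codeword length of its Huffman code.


Huffman construction (repeatedly merge the two least-probable nodes; each merge adds 1 bit to every symbol beneath it): 7/67 + 9/67 = 16/67; 16/67 + 24/67 = 40/67; 27/67 + 40/67 = 1. Resulting codeword lengths (in the order the probabilities were given): (1, 3, 2, 3). L_avg = sum(p_i * l_i) = 27/67*1 + 7/67*3 + 24/67*2 + 9/67*3 = 123/67 = 1.8358

1.8358 bits


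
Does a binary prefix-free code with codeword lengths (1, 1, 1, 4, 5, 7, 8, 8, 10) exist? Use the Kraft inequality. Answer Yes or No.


Kraft sum = sum(2^(-l_i)) = 1.6104, need <= 1. Result: violated (a binary prefix-free code with these lengths cannot exist)

No


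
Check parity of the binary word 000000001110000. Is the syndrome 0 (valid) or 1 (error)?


Syndrome = XOR of all bits = 0 XOR 0 XOR 0 XOR 0 XOR 0 XOR 0 XOR 0 XOR 0 XOR 1 XOR 1 XOR 1 XOR 0 XOR 0 XOR 0 XOR 0 = 1

1


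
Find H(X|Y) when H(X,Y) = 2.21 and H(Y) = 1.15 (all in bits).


H(X|Y) = H(X,Y) - H(Y) = 2.21 - 1.15 = 1.06

1.06 bits


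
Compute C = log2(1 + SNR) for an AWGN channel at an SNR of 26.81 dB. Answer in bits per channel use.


SNR_linear = 10^(26.81/10) = 479.7334; C = log2(1 + SNR_linear) = log2(1 + 479.7334) = 8.9091

8.9091 bits/channel use


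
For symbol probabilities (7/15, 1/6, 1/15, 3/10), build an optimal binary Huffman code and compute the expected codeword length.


Huffman construction (repeatedly merge the two least-probable nodes; each merge adds 1 bit to every symbol beneath it): 1/15 + 1/6 = 7/30; 7/30 + 3/10 = 8/15; 7/15 + 8/15 = 1. Resulting codeword lengths (in the order the probabilities were given): (1, 3, 3, 2). L_avg = sum(p_i * l_i) = 7/15*1 + 1/6*3 + 1/15*3 + 3/10*2 = 53/30 = 1.7667

1.7667 bits


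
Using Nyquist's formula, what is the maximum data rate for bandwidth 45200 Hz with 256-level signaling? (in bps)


Rate = 2 * B * log2(M) = 2 * 45200 * 8.0 = 723200.0

723200.0 bps


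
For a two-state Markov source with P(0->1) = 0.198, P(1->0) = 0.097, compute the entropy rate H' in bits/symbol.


Stationary distribution: pi_0 = p10/(p01+p10) = 0.3288, pi_1 = 0.6712. Entropy rate H' = pi_0*H(p01) + pi_1*H(p10) = 0.3288*0.7179 + 0.6712*0.4594 = 0.5444

0.5444 bits/symbol


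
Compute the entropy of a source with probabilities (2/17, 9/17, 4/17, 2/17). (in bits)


H = -sum(p_i * log2(p_i)). Terms: -(2/17)*log2(2/17) = 0.363231; -(9/17)*log2(9/17) = 0.485755; -(4/17)*log2(4/17) = 0.491168; -(2/17)*log2(2/17) = 0.363231. H = 0.363231 + 0.485755 + 0.491168 + 0.363231 = 1.7034

1.7034 bits


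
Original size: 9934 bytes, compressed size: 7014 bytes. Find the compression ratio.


Ratio = original / compressed = 9934 / 7014 = 1.4163

1.4163


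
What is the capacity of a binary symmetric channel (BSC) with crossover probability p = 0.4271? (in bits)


H(p) = -p*log2(p) - (1-p)*log2(1-p) = -0.4271*log2(0.4271) - 0.5729*log2(0.5729) = 0.524203 + 0.460408 = 0.9846. C = 1 - H(p) = 1 - 0.9846 = 0.0154

0.0154 bits


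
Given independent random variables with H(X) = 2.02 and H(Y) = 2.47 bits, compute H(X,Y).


For independent variables, H(X,Y) = H(X) + H(Y) = 2.02 + 2.47 = 4.49

4.49 bits


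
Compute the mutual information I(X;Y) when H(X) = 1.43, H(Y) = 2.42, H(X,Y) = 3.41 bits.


I(X;Y) = H(X) + H(Y) - H(X,Y) = 1.43 + 2.42 - 3.41 = 0.44

0.44 bits


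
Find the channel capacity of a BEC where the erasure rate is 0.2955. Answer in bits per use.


C = 1 - epsilon = 1 - 0.2955 = 0.7045

0.7045 bits


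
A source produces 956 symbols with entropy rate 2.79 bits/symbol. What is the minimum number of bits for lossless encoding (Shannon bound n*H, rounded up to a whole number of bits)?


Minimum bits >= n * H = 956 * 2.79 = 2667.24, rounded up to a whole number of bits = 2668

2668 bits


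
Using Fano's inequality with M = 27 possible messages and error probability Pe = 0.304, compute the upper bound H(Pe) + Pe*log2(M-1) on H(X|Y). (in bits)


H(Pe) = -Pe*log2(Pe) - (1-Pe)*log2(1-Pe) = -0.304*log2(0.304) - 0.696*log2(0.696) = 0.522228 + 0.363897 = 0.8861. Pe*log2(M-1) = 0.304*log2(26) = 1.428934. Bound = H(Pe) + Pe*log2(M-1) = 0.522228 + 0.363897 + 1.428934 = 2.3151

2.3151 bits


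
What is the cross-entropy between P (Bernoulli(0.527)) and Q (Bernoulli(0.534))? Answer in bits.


H(P,Q) = -p*log2(q) - (1-p)*log2(1-q). -0.527*log2(0.534) = 0.476982; -0.473*log2(0.466) = 0.521056. H(P,Q) = 0.476982 + 0.521056 = 0.998

0.998 bits


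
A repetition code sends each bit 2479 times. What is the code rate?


Rate = k/n = 1/2479

1/2479


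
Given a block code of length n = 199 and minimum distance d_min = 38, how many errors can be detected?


Detection capability = d_min - 1 = 38 - 1 = 37

37 errors


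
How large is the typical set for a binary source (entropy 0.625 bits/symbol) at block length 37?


log2|A_typical| = nH = 37 * 0.625 = 23.125, so |A_typical| ~ 2^23.125 = 9.148e+06

9.148e+06


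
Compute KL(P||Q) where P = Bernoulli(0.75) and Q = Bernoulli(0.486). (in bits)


KL = p*log2(p/q) + (1-p)*log2((1-p)/(1-q)) = 0.75*log2(0.75/0.486) + 0.25*log2(0.25/0.514) = 0.2095

0.2095 bits


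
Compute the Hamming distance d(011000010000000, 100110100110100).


Count differing positions: ^ ^ ^ ^ ^ . ^ ^ . ^ ^ . ^ . . = 10 differences

10


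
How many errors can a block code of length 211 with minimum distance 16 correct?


Correction capability = floor((d-1)/2) = floor((16-1)/2) = 7

7 errors


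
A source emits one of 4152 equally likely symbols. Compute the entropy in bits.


H = log2(n) = log2(4152) = 12.0196

12.0196 bits


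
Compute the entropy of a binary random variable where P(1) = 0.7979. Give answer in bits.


H = -p*log2(p) - (1-p)*log2(1-p). -0.7979*log2(0.7979) = 0.259892; -0.2021*log2(0.2021) = 0.466216. H = 0.259892 + 0.466216 = 0.7261

0.7261 bits


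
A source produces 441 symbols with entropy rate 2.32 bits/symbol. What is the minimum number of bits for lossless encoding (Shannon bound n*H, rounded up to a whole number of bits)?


Minimum bits >= n * H = 441 * 2.32 = 1023.12, rounded up to a whole number of bits = 1024

1024 bits


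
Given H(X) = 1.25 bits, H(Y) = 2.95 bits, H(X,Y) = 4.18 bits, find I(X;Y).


I(X;Y) = H(X) + H(Y) - H(X,Y) = 1.25 + 2.95 - 4.18 = 0.02

0.02 bits


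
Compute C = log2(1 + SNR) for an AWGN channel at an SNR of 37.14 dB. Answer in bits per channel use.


SNR_linear = 10^(37.14/10) = 5176.0683; C = log2(1 + SNR_linear) = log2(1 + 5176.0683) = 12.3379

12.3379 bits/channel use


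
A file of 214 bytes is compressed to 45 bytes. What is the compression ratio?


Ratio = original / compressed = 214 / 45 = 4.7556

4.7556


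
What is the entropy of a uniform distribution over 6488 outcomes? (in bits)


H = log2(n) = log2(6488) = 12.6636

12.6636 bits


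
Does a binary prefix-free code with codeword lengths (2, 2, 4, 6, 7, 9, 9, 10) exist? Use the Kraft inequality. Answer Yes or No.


Kraft sum = sum(2^(-l_i)) = 0.5908, need <= 1. Result: satisfied (a binary prefix-free code with these lengths exists)

Yes


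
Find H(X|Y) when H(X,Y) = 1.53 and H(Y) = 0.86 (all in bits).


H(X|Y) = H(X,Y) - H(Y) = 1.53 - 0.86 = 0.67

0.67 bits


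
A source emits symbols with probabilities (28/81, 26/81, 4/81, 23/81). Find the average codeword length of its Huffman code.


Huffman construction (repeatedly merge the two least-probable nodes; each merge adds 1 bit to every symbol beneath it): 4/81 + 23/81 = 1/3; 26/81 + 1/3 = 53/81; 28/81 + 53/81 = 1. Resulting codeword lengths (in the order the probabilities were given): (1, 2, 3, 3). L_avg = sum(p_i * l_i) = 28/81*1 + 26/81*2 + 4/81*3 + 23/81*3 = 161/81 = 1.9877

1.9877 bits


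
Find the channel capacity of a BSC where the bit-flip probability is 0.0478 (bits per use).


H(p) = -p*log2(p) - (1-p)*log2(1-p) = -0.0478*log2(0.0478) - 0.9522*log2(0.9522) = 0.209691 + 0.067286 = 0.277. C = 1 - H(p) = 1 - 0.277 = 0.723

0.723 bits


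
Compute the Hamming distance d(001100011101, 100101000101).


Count differing positions: ^ . ^ . . ^ . ^ ^ . . . = 5 differences

5


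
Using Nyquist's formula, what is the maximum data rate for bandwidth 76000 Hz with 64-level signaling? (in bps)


Rate = 2 * B * log2(M) = 2 * 76000 * 6.0 = 912000.0

912000.0 bps


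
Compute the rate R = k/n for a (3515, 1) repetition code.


Rate = k/n = 1/3515

1/3515


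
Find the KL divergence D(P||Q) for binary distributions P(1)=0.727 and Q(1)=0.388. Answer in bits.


KL = p*log2(p/q) + (1-p)*log2((1-p)/(1-q)) = 0.727*log2(0.727/0.388) + 0.273*log2(0.273/0.612) = 0.3406

0.3406 bits


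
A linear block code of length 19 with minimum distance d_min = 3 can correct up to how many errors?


Correction capability = floor((d-1)/2) = floor((3-1)/2) = 1

1 errors


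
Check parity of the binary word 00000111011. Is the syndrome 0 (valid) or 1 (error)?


Syndrome = XOR of all bits = 0 XOR 0 XOR 0 XOR 0 XOR 0 XOR 1 XOR 1 XOR 1 XOR 0 XOR 1 XOR 1 = 1

1


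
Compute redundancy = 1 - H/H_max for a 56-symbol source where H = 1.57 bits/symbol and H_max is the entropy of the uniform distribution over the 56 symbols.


H_max = log2(K) = log2(56) = 5.8074 bits/symbol. Redundancy = 1 - H/H_max = 1 - 1.57/5.8074 = 1 - 0.2703 = 0.7297

0.7297


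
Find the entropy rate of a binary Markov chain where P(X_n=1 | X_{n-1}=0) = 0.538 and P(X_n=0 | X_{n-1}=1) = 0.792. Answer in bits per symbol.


Stationary distribution: pi_0 = p10/(p01+p10) = 0.5955, pi_1 = 0.4045. Entropy rate H' = pi_0*H(p01) + pi_1*H(p10) = 0.5955*0.9958 + 0.4045*0.7376 = 0.8914

0.8914 bits/symbol


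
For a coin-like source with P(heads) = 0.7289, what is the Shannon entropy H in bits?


H = -p*log2(p) - (1-p)*log2(1-p). -0.7289*log2(0.7289) = 0.332529; -0.2711*log2(0.2711) = 0.510509. H = 0.332529 + 0.510509 = 0.843

0.843 bits


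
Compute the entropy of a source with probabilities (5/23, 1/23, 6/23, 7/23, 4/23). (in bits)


H = -sum(p_i * log2(p_i)). Terms: -(5/23)*log2(5/23) = 0.478616; -(1/23)*log2(1/23) = 0.196677; -(6/23)*log2(6/23) = 0.505722; -(7/23)*log2(7/23) = 0.522324; -(4/23)*log2(4/23) = 0.438880. H = 0.478616 + 0.196677 + 0.505722 + 0.522324 + 0.438880 = 2.1422

2.1422 bits


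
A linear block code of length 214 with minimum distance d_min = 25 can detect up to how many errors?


Detection capability = d_min - 1 = 25 - 1 = 24

24 errors


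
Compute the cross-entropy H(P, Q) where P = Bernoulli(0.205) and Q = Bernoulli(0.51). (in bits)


H(P,Q) = -p*log2(q) - (1-p)*log2(1-q). -0.205*log2(0.51) = 0.199143; -0.795*log2(0.49) = 0.818171. H(P,Q) = 0.199143 + 0.818171 = 1.0173

1.0173 bits


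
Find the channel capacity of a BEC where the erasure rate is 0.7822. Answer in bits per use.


C = 1 - epsilon = 1 - 0.7822 = 0.2178

0.2178 bits


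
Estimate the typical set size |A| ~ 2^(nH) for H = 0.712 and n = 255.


log2|A_typical| = nH = 255 * 0.712 = 181.56, so |A_typical| ~ 2^181.56 = 4.519e+54

4.519e+54


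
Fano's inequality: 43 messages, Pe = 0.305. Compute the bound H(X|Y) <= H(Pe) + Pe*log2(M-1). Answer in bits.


H(Pe) = -Pe*log2(Pe) - (1-Pe)*log2(1-Pe) = -0.305*log2(0.305) - 0.695*log2(0.695) = 0.522501 + 0.364816 = 0.8873. Pe*log2(M-1) = 0.305*log2(42) = 1.644657. Bound = H(Pe) + Pe*log2(M-1) = 0.522501 + 0.364816 + 1.644657 = 2.532

2.532 bits


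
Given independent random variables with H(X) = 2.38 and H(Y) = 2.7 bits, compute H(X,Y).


For independent variables, H(X,Y) = H(X) + H(Y) = 2.38 + 2.7 = 5.08

5.08 bits


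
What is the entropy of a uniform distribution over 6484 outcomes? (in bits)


H = log2(n) = log2(6484) = 12.6627

12.6627 bits


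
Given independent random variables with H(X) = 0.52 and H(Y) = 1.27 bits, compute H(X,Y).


For independent variables, H(X,Y) = H(X) + H(Y) = 0.52 + 1.27 = 1.79

1.79 bits


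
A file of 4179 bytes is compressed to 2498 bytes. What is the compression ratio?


Ratio = original / compressed = 4179 / 2498 = 1.6729

1.6729


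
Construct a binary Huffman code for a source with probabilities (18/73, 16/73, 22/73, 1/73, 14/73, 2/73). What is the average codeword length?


Huffman construction (repeatedly merge the two least-probable nodes; each merge adds 1 bit to every symbol beneath it): 1/73 + 2/73 = 3/73; 3/73 + 14/73 = 17/73; 16/73 + 17/73 = 33/73; 18/73 + 22/73 = 40/73; 33/73 + 40/73 = 1. Resulting codeword lengths (in the order the probabilities were given): (2, 2, 2, 4, 3, 4). L_avg = sum(p_i * l_i) = 18/73*2 + 16/73*2 + 22/73*2 + 1/73*4 + 14/73*3 + 2/73*4 = 166/73 = 2.274

2.274 bits


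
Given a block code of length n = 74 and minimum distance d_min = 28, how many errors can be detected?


Detection capability = d_min - 1 = 28 - 1 = 27

27 errors


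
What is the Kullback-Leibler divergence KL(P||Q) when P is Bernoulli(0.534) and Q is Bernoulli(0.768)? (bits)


KL = p*log2(p/q) + (1-p)*log2((1-p)/(1-q)) = 0.534*log2(0.534/0.768) + 0.466*log2(0.466/0.232) = 0.1889

0.1889 bits


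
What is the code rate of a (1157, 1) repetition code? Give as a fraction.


Rate = k/n = 1/1157

1/1157


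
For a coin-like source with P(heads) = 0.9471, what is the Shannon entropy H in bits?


H = -p*log2(p) - (1-p)*log2(1-p). -0.9471*log2(0.9471) = 0.074263; -0.0529*log2(0.0529) = 0.224327. H = 0.074263 + 0.224327 = 0.2986

0.2986 bits


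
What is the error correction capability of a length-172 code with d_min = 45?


Correction capability = floor((d-1)/2) = floor((45-1)/2) = 22

22 errors


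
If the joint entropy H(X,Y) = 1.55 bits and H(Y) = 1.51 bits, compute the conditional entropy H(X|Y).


H(X|Y) = H(X,Y) - H(Y) = 1.55 - 1.51 = 0.04

0.04 bits


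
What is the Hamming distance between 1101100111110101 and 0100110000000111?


Count differing positions: ^ . . ^ . ^ . ^ ^ ^ ^ ^ . . ^ . = 9 differences

9


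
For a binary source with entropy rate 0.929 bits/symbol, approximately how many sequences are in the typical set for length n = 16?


log2|A_typical| = nH = 16 * 0.929 = 14.864, so |A_typical| ~ 2^14.864 = 2.982e+04

2.982e+04


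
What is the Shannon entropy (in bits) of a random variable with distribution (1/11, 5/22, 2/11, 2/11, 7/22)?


H = -sum(p_i * log2(p_i)). Terms: -(1/11)*log2(1/11) = 0.314494; -(5/22)*log2(5/22) = 0.485796; -(2/11)*log2(2/11) = 0.447169; -(2/11)*log2(2/11) = 0.447169; -(7/22)*log2(7/22) = 0.525661. H = 0.314494 + 0.485796 + 0.447169 + 0.447169 + 0.525661 = 2.2203

2.2203 bits


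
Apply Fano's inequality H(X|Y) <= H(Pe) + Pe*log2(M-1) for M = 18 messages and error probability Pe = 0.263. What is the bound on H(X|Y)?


H(Pe) = -Pe*log2(Pe) - (1-Pe)*log2(1-Pe) = -0.263*log2(0.263) - 0.737*log2(0.737) = 0.506766 + 0.324474 = 0.8312. Pe*log2(M-1) = 0.263*log2(17) = 1.075003. Bound = H(Pe) + Pe*log2(M-1) = 0.506766 + 0.324474 + 1.075003 = 1.9062

1.9062 bits


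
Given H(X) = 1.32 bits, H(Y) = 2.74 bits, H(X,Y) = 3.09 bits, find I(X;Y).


I(X;Y) = H(X) + H(Y) - H(X,Y) = 1.32 + 2.74 - 3.09 = 0.97

0.97 bits


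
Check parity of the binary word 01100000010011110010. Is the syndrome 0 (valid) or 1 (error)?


Syndrome = XOR of all bits = 0 XOR 1 XOR 1 XOR 0 XOR 0 XOR 0 XOR 0 XOR 0 XOR 0 XOR 1 XOR 0 XOR 0 XOR 1 XOR 1 XOR 1 XOR 1 XOR 0 XOR 0 XOR 1 XOR 0 = 0

0


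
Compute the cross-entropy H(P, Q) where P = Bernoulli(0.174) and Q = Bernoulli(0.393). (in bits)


H(P,Q) = -p*log2(q) - (1-p)*log2(1-q). -0.174*log2(0.393) = 0.234447; -0.826*log2(0.607) = 0.594911. H(P,Q) = 0.234447 + 0.594911 = 0.8294

0.8294 bits


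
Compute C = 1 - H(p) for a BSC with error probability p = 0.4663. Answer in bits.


H(p) = -p*log2(p) - (1-p)*log2(1-p) = -0.4663*log2(0.4663) - 0.5337*log2(0.5337) = 0.513242 + 0.483478 = 0.9967. C = 1 - H(p) = 1 - 0.9967 = 0.0033

0.0033 bits


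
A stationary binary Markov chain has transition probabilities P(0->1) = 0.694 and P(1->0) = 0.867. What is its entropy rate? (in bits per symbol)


Stationary distribution: pi_0 = p10/(p01+p10) = 0.5554, pi_1 = 0.4446. Entropy rate H' = pi_0*H(p01) + pi_1*H(p10) = 0.5554*0.8885 + 0.4446*0.5656 = 0.7449

0.7449 bits/symbol


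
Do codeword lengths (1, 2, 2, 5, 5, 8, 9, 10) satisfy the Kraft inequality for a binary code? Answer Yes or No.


Kraft sum = sum(2^(-l_i)) = 1.0693, need <= 1. Result: violated (a binary prefix-free code with these lengths cannot exist)

No


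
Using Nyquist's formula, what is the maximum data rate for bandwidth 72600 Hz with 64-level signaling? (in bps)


Rate = 2 * B * log2(M) = 2 * 72600 * 6.0 = 871200.0

871200.0 bps


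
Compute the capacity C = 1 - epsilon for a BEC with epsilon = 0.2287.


C = 1 - epsilon = 1 - 0.2287 = 0.7713

0.7713 bits


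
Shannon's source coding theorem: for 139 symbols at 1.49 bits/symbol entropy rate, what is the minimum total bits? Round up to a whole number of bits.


Minimum bits >= n * H = 139 * 1.49 = 207.11, rounded up to a whole number of bits = 208

208 bits


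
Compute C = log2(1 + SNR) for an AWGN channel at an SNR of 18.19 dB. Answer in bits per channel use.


SNR_linear = 10^(18.19/10) = 65.9174; C = log2(1 + SNR_linear) = log2(1 + 65.9174) = 6.0643

6.0643 bits/channel use


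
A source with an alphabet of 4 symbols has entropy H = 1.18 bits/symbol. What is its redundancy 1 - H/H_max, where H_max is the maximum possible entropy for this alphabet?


H_max = log2(K) = log2(4) = 2.0 bits/symbol. Redundancy = 1 - H/H_max = 1 - 1.18/2.0 = 1 - 0.59 = 0.41

0.41


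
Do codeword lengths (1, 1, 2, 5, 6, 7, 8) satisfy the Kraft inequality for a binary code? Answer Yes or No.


Kraft sum = sum(2^(-l_i)) = 1.3086, need <= 1. Result: violated (a binary prefix-free code with these lengths cannot exist)

No


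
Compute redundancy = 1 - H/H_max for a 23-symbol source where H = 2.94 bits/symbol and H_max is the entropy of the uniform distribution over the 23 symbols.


H_max = log2(K) = log2(23) = 4.5236 bits/symbol. Redundancy = 1 - H/H_max = 1 - 2.94/4.5236 = 1 - 0.6499 = 0.3501

0.3501


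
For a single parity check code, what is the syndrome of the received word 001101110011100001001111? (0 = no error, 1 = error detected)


Syndrome = XOR of all bits = 0 XOR 0 XOR 1 XOR 1 XOR 0 XOR 1 XOR 1 XOR 1 XOR 0 XOR 0 XOR 1 XOR 1 XOR 1 XOR 0 XOR 0 XOR 0 XOR 0 XOR 1 XOR 0 XOR 0 XOR 1 XOR 1 XOR 1 XOR 1 = 1

1


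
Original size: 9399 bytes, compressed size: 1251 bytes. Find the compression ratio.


Ratio = original / compressed = 9399 / 1251 = 7.5132

7.5132


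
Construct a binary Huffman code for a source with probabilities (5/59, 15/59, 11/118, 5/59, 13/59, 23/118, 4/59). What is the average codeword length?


Huffman construction (repeatedly merge the two least-probable nodes; each merge adds 1 bit to every symbol beneath it): 4/59 + 5/59 = 9/59; 5/59 + 11/118 = 21/118; 9/59 + 21/118 = 39/118; 23/118 + 13/59 = 49/118; 15/59 + 39/118 = 69/118; 49/118 + 69/118 = 1. Resulting codeword lengths (in the order the probabilities were given): (4, 2, 4, 4, 2, 2, 4). L_avg = sum(p_i * l_i) = 5/59*4 + 15/59*2 + 11/118*4 + 5/59*4 + 13/59*2 + 23/118*2 + 4/59*4 = 157/59 = 2.661

2.661 bits


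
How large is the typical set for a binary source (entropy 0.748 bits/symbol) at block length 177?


log2|A_typical| = nH = 177 * 0.748 = 132.396, so |A_typical| ~ 2^132.396 = 7.164e+39

7.164e+39


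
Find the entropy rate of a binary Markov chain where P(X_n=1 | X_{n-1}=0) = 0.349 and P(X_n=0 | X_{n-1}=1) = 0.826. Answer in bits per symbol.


Stationary distribution: pi_0 = p10/(p01+p10) = 0.703, pi_1 = 0.297. Entropy rate H' = pi_0*H(p01) + pi_1*H(p10) = 0.703*0.9332 + 0.297*0.6668 = 0.854

0.854 bits/symbol


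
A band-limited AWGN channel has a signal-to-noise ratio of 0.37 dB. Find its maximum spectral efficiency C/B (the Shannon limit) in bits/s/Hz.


SNR_linear = 10^(0.37/10) = 1.0889; C/B = log2(1 + SNR_linear) = log2(1 + 1.0889) = 1.0628

1.0628 bits/s/Hz


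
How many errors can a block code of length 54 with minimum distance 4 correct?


Correction capability = floor((d-1)/2) = floor((4-1)/2) = 1

1 errors


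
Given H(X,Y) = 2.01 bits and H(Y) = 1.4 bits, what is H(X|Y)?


H(X|Y) = H(X,Y) - H(Y) = 2.01 - 1.4 = 0.61

0.61 bits


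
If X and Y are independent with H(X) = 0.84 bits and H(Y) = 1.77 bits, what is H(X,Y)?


For independent variables, H(X,Y) = H(X) + H(Y) = 0.84 + 1.77 = 2.61

2.61 bits


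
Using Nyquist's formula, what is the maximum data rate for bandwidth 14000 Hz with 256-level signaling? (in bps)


Rate = 2 * B * log2(M) = 2 * 14000 * 8.0 = 224000.0

224000.0 bps


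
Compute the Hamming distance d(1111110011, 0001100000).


Count differing positions: ^ ^ ^ . . ^ . . ^ ^ = 6 differences

6


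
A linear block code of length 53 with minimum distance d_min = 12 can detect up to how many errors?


Detection capability = d_min - 1 = 12 - 1 = 11

11 errors


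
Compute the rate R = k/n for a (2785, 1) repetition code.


Rate = k/n = 1/2785

1/2785


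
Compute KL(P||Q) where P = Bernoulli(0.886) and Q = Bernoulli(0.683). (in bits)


KL = p*log2(p/q) + (1-p)*log2((1-p)/(1-q)) = 0.886*log2(0.886/0.683) + 0.114*log2(0.114/0.317) = 0.1644

0.1644 bits


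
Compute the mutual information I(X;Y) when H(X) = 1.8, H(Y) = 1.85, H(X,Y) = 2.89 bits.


I(X;Y) = H(X) + H(Y) - H(X,Y) = 1.8 + 1.85 - 2.89 = 0.76

0.76 bits


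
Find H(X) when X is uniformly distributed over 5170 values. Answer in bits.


H = log2(n) = log2(5170) = 12.3359

12.3359 bits


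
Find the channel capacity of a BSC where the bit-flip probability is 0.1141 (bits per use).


H(p) = -p*log2(p) - (1-p)*log2(1-p) = -0.1141*log2(0.1141) - 0.8859*log2(0.8859) = 0.357319 + 0.154841 = 0.5122. C = 1 - H(p) = 1 - 0.5122 = 0.4878

0.4878 bits


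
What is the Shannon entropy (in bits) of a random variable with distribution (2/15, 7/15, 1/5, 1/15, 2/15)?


H = -sum(p_i * log2(p_i)). Terms: -(2/15)*log2(2/15) = 0.387585; -(7/15)*log2(7/15) = 0.513117; -(1/5)*log2(1/5) = 0.464386; -(1/15)*log2(1/15) = 0.260459; -(2/15)*log2(2/15) = 0.387585. H = 0.387585 + 0.513117 + 0.464386 + 0.260459 + 0.387585 = 2.0131

2.0131 bits


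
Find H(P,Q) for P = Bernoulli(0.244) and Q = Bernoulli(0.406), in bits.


H(P,Q) = -p*log2(q) - (1-p)*log2(1-q). -0.244*log2(0.406) = 0.317309; -0.756*log2(0.594) = 0.568108. H(P,Q) = 0.317309 + 0.568108 = 0.8854

0.8854 bits


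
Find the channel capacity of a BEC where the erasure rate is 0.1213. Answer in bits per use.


C = 1 - epsilon = 1 - 0.1213 = 0.8787

0.8787 bits


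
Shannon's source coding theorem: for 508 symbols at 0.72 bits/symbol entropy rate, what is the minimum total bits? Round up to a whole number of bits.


Minimum bits >= n * H = 508 * 0.72 = 365.76, rounded up to a whole number of bits = 366

366 bits


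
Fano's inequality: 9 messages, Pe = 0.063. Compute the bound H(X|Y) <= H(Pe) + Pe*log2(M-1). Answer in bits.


H(Pe) = -Pe*log2(Pe) - (1-Pe)*log2(1-Pe) = -0.063*log2(0.063) - 0.937*log2(0.937) = 0.251276 + 0.087965 = 0.3392. Pe*log2(M-1) = 0.063*log2(8) = 0.189000. Bound = H(Pe) + Pe*log2(M-1) = 0.251276 + 0.087965 + 0.189000 = 0.5282

0.5282 bits


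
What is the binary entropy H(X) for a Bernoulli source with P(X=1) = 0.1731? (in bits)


H = -p*log2(p) - (1-p)*log2(1-p). -0.1731*log2(0.1731) = 0.437999; -0.8269*log2(0.8269) = 0.226749. H = 0.437999 + 0.226749 = 0.6647

0.6647 bits


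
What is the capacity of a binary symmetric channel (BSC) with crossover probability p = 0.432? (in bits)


H(p) = -p*log2(p) - (1-p)*log2(1-p) = -0.432*log2(0.432) - 0.568*log2(0.568) = 0.523107 + 0.463509 = 0.9866. C = 1 - H(p) = 1 - 0.9866 = 0.0134

0.0134 bits


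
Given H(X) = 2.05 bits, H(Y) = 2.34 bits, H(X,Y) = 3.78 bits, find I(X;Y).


I(X;Y) = H(X) + H(Y) - H(X,Y) = 2.05 + 2.34 - 3.78 = 0.61

0.61 bits


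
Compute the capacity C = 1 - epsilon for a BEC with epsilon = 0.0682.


C = 1 - epsilon = 1 - 0.0682 = 0.9318

0.9318 bits


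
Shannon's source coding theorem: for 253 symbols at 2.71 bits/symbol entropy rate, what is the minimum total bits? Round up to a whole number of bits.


Minimum bits >= n * H = 253 * 2.71 = 685.63, rounded up to a whole number of bits = 686

686 bits


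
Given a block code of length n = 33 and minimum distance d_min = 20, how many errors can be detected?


Detection capability = d_min - 1 = 20 - 1 = 19

19 errors


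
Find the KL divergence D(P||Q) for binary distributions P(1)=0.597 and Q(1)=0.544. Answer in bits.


KL = p*log2(p/q) + (1-p)*log2((1-p)/(1-q)) = 0.597*log2(0.597/0.544) + 0.403*log2(0.403/0.456) = 0.0082

0.0082 bits


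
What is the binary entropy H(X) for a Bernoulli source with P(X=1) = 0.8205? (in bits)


H = -p*log2(p) - (1-p)*log2(1-p). -0.8205*log2(0.8205) = 0.234191; -0.1795*log2(0.1795) = 0.444791. H = 0.234191 + 0.444791 = 0.679

0.679 bits


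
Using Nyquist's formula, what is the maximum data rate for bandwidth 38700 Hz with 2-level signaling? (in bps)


Rate = 2 * B * log2(M) = 2 * 38700 * 1.0 = 77400.0

77400.0 bps


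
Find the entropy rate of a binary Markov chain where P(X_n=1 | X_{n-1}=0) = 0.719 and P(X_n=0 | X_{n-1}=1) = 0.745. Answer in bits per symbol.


Stationary distribution: pi_0 = p10/(p01+p10) = 0.5089, pi_1 = 0.4911. Entropy rate H' = pi_0*H(p01) + pi_1*H(p10) = 0.5089*0.8568 + 0.4911*0.8191 = 0.8383

0.8383 bits/symbol


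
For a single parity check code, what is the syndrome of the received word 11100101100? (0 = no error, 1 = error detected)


Syndrome = XOR of all bits = 1 XOR 1 XOR 1 XOR 0 XOR 0 XOR 1 XOR 0 XOR 1 XOR 1 XOR 0 XOR 0 = 0

0


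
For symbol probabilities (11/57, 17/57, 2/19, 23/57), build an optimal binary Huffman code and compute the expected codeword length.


Huffman construction (repeatedly merge the two least-probable nodes; each merge adds 1 bit to every symbol beneath it): 2/19 + 11/57 = 17/57; 17/57 + 17/57 = 34/57; 23/57 + 34/57 = 1. Resulting codeword lengths (in the order the probabilities were given): (3, 2, 3, 1). L_avg = sum(p_i * l_i) = 11/57*3 + 17/57*2 + 2/19*3 + 23/57*1 = 36/19 = 1.8947

1.8947 bits


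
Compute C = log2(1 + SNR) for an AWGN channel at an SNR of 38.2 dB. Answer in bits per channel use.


SNR_linear = 10^(38.2/10) = 6606.9345; C = log2(1 + SNR_linear) = log2(1 + 6606.9345) = 12.69

12.69 bits/channel use


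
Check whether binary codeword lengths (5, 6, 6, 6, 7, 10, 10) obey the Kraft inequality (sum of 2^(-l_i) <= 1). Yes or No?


Kraft sum = sum(2^(-l_i)) = 0.0879, need <= 1. Result: satisfied (a binary prefix-free code with these lengths exists)

Yes


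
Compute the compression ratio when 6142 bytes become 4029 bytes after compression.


Ratio = original / compressed = 6142 / 4029 = 1.5244

1.5244


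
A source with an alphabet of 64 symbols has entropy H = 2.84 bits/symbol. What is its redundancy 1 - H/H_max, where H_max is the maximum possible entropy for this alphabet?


H_max = log2(K) = log2(64) = 6.0 bits/symbol. Redundancy = 1 - H/H_max = 1 - 2.84/6.0 = 1 - 0.4733 = 0.5267

0.5267


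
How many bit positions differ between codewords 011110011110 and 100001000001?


Count differing positions: ^ ^ ^ ^ ^ ^ . ^ ^ ^ ^ ^ = 11 differences

11


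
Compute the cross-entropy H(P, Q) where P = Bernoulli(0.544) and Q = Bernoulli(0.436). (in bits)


H(P,Q) = -p*log2(q) - (1-p)*log2(1-q). -0.544*log2(0.436) = 0.651494; -0.456*log2(0.564) = 0.376762. H(P,Q) = 0.651494 + 0.376762 = 1.0283

1.0283 bits


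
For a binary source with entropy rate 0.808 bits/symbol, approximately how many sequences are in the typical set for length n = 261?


log2|A_typical| = nH = 261 * 0.808 = 210.888, so |A_typical| ~ 2^210.888 = 3.045e+63

3.045e+63


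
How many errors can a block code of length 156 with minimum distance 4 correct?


Correction capability = floor((d-1)/2) = floor((4-1)/2) = 1

1 errors


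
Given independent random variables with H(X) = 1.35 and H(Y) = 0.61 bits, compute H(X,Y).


For independent variables, H(X,Y) = H(X) + H(Y) = 1.35 + 0.61 = 1.96

1.96 bits


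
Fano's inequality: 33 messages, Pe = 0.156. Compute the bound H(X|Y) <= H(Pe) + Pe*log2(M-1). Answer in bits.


H(Pe) = -Pe*log2(Pe) - (1-Pe)*log2(1-Pe) = -0.156*log2(0.156) - 0.844*log2(0.844) = 0.418140 + 0.206514 = 0.6247. Pe*log2(M-1) = 0.156*log2(32) = 0.780000. Bound = H(Pe) + Pe*log2(M-1) = 0.418140 + 0.206514 + 0.780000 = 1.4047

1.4047 bits


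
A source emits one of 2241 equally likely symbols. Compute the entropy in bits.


H = log2(n) = log2(2241) = 11.1299

11.1299 bits


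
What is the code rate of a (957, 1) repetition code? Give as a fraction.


Rate = k/n = 1/957

1/957


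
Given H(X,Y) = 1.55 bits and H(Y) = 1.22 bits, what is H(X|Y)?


H(X|Y) = H(X,Y) - H(Y) = 1.55 - 1.22 = 0.33

0.33 bits


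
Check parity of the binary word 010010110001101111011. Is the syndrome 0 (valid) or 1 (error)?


Syndrome = XOR of all bits = 0 XOR 1 XOR 0 XOR 0 XOR 1 XOR 0 XOR 1 XOR 1 XOR 0 XOR 0 XOR 0 XOR 1 XOR 1 XOR 0 XOR 1 XOR 1 XOR 1 XOR 1 XOR 0 XOR 1 XOR 1 = 0

0


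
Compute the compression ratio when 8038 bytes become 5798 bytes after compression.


Ratio = original / compressed = 8038 / 5798 = 1.3863

1.3863


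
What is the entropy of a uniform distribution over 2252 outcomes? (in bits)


H = log2(n) = log2(2252) = 11.137

11.137 bits


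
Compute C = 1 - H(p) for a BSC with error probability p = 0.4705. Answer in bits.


H(p) = -p*log2(p) - (1-p)*log2(1-p) = -0.4705*log2(0.4705) - 0.5295*log2(0.5295) = 0.511779 + 0.485709 = 0.9975. C = 1 - H(p) = 1 - 0.9975 = 0.0025

0.0025 bits


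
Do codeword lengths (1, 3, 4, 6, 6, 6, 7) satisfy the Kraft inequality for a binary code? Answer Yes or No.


Kraft sum = sum(2^(-l_i)) = 0.7422, need <= 1. Result: satisfied (a binary prefix-free code with these lengths exists)

Yes


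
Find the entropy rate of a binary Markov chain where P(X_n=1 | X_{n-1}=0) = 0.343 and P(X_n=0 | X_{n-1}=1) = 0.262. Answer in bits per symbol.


Stationary distribution: pi_0 = p10/(p01+p10) = 0.4331, pi_1 = 0.5669. Entropy rate H' = pi_0*H(p01) + pi_1*H(p10) = 0.4331*0.9277 + 0.5669*0.8297 = 0.8722

0.8722 bits/symbol


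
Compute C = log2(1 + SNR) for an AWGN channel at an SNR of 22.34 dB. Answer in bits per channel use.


SNR_linear = 10^(22.34/10) = 171.3957; C = log2(1 + SNR_linear) = log2(1 + 171.3957) = 7.4296

7.4296 bits/channel use


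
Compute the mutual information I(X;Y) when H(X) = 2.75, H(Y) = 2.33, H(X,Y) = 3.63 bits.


I(X;Y) = H(X) + H(Y) - H(X,Y) = 2.75 + 2.33 - 3.63 = 1.45

1.45 bits


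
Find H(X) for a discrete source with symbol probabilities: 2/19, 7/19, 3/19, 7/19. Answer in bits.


H = -sum(p_i * log2(p_i)). Terms: -(2/19)*log2(2/19) = 0.341887; -(7/19)*log2(7/19) = 0.530737; -(3/19)*log2(3/19) = 0.420468; -(7/19)*log2(7/19) = 0.530737. H = 0.341887 + 0.530737 + 0.420468 + 0.530737 = 1.8238

1.8238 bits


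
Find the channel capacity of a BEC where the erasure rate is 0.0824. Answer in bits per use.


C = 1 - epsilon = 1 - 0.0824 = 0.9176

0.9176 bits


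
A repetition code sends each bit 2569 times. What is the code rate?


Rate = k/n = 1/2569

1/2569


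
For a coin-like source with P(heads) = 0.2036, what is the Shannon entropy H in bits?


H = -p*log2(p) - (1-p)*log2(1-p). -0.2036*log2(0.2036) = 0.467504; -0.7964*log2(0.7964) = 0.261566. H = 0.467504 + 0.261566 = 0.7291

0.7291 bits


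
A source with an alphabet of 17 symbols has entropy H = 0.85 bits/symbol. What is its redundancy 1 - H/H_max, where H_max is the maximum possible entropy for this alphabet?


H_max = log2(K) = log2(17) = 4.0875 bits/symbol. Redundancy = 1 - H/H_max = 1 - 0.85/4.0875 = 1 - 0.208 = 0.792

0.792
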